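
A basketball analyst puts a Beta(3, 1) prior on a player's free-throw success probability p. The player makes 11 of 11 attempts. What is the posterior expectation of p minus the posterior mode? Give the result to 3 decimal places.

Posterior: Beta(3+11, 1+0) = Beta(14, 1).
Since β = 1 ≤ 1 and α > 1, the Beta density is monotone increasing on [0,1]; the mode is at 1.
Mean = 14/(14+1) = 0.933.
Difference = 0.933 − 1.000 = -0.067.

-0.067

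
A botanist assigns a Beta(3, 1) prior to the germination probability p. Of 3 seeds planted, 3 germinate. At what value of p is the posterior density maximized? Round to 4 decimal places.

1.0000

Posterior: Beta(3+3, 1+0) = Beta(6, 1).
Since β = 1 ≤ 1 and α > 1, the Beta density is monotone increasing on [0,1]; the mode is at 1.
Mean = 6/(6+1) = 0.8571.
This is the posterior mode — the MAP estimate.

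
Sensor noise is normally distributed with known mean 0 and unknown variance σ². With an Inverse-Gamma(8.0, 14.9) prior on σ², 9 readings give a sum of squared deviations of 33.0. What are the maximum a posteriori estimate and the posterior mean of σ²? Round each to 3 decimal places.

MAP: 2.326. Posterior mean: 2.730.

Posterior: Inverse-Gamma(shape = 8.0+9/2 = 12.5, scale = 14.9+33.0/2 = 31.4).
Mode = β/(α+1) = 31.4/13.5 = 2.326.
Mean = β/(α−1) = 31.4/11.5 = 2.730.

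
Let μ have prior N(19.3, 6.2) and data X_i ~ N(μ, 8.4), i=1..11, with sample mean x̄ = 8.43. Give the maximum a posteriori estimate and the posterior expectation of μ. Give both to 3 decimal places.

MAP = 9.622, posterior mean = 9.622

Posterior for μ is Normal. Precision-weighted mean: (1/6.2·19.3 + 11/8.4·8.43) / (1/6.2 + 11/8.4) = 9.622.
A Normal posterior is symmetric, so mode = mean.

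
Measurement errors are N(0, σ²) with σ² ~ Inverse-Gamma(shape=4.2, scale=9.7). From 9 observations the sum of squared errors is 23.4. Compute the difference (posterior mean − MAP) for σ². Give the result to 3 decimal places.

0.573

Posterior: Inverse-Gamma(shape = 4.2+9/2 = 8.7, scale = 9.7+23.4/2 = 21.4).
Mode = β/(α+1) = 21.4/9.7 = 2.206.
Mean = β/(α−1) = 21.4/7.7 = 2.779.
Difference = 2.779 − 2.206 = 0.573.
The posterior is right-skewed, so the mean exceeds the mode.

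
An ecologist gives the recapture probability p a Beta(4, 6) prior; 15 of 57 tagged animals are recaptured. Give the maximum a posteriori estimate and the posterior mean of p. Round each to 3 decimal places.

Posterior: Beta(4+15, 6+42) = Beta(19, 48).
Mode = (19−1)/(19+48−2) = 18/65 = 0.277.
Mean = 19/(19+48) = 19/67 = 0.284.

MAP: 0.277. Posterior mean: 0.284.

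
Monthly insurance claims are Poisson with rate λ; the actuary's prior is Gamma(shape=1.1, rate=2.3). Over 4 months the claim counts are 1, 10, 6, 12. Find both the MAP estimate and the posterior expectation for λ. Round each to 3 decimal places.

MAP = 4.619; posterior mean = 4.778

Σ counts = 29. Posterior: Gamma(shape = 1.1+29 = 30.1, rate = 2.3+4 = 6.3).
Mode = (α−1)/β = 29.1/6.3 = 4.619.
Mean = α/β = 30.1/6.3 = 4.778.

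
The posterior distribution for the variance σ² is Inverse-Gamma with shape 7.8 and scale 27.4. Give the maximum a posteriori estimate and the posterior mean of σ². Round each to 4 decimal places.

σ²_MAP = 3.1136, E[σ²|data] = 4.0294

Mode = β/(α+1) = 27.4/8.8 = 3.1136.
Mean = β/(α−1) = 27.4/6.8 = 4.0294.
Right-skewed posterior ⇒ mode < mean.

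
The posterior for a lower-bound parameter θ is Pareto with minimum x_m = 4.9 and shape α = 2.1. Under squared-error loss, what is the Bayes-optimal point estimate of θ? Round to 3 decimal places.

9.355

The Pareto density is strictly decreasing on [x_m, ∞), so the mode is x_m = 4.900.
Mean = α·x_m/(α−1) = 2.1·4.9/1.1 = 9.355.
Squared-error loss ⇒ the optimal estimator is the posterior mean.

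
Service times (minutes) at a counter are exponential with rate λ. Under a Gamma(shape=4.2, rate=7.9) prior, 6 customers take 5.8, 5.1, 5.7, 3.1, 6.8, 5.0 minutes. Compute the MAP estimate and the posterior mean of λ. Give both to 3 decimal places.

Σ times = 31.5. Posterior: Gamma(shape = 4.2+6 = 10.2, rate = 7.9+31.5 = 39.4).
Mode = (α−1)/β = 9.2/39.4 = 0.234.
Mean = α/β = 10.2/39.4 = 0.259.

MAP: 0.234. Posterior mean: 0.259.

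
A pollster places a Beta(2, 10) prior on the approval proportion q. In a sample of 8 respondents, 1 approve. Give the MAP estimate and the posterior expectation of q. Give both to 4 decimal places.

MAP = 0.1111, posterior mean = 0.1500

Posterior: Beta(2+1, 10+7) = Beta(3, 17).
Mode = (3−1)/(3+17−2) = 2/18 = 0.1111.
Mean = 3/(3+17) = 3/20 = 0.1500.
The posterior is right-skewed, so the mean exceeds the mode.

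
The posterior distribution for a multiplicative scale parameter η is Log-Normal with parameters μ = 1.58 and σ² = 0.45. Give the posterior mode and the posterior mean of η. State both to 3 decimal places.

Mode = exp(μ − σ²) = exp(1.13) = 3.096.
Mean = exp(μ + σ²/2) = exp(1.805) = 6.080.

posterior mode = 3.096, posterior mean = 6.080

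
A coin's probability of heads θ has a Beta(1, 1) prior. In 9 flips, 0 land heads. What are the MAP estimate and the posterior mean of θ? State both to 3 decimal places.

MAP = 0.000, posterior mean = 0.091

Posterior: Beta(1+0, 1+9) = Beta(1, 10).
Since α = 1 ≤ 1 and β > 1, the Beta density is monotone decreasing on [0,1]; the mode is at 0.
Mean = 1/(1+10) = 0.091.
The posterior is right-skewed, so the mean exceeds the mode.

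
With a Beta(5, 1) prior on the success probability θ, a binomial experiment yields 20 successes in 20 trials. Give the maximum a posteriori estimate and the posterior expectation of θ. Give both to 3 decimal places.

Posterior: Beta(5+20, 1+0) = Beta(25, 1).
Since β = 1 ≤ 1 and α > 1, the Beta density is monotone increasing on [0,1]; the mode is at 1.
Mean = 25/(25+1) = 0.962.
The posterior is left-skewed, so the mode exceeds the mean.

MAP = 1.000, posterior mean = 0.962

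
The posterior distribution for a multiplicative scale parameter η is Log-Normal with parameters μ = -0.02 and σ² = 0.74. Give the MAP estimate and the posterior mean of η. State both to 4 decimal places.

MAP: 0.4677. Posterior mean: 1.4191.

Mode = exp(μ − σ²) = exp(-0.76) = 0.4677.
Mean = exp(μ + σ²/2) = exp(0.350) = 1.4191.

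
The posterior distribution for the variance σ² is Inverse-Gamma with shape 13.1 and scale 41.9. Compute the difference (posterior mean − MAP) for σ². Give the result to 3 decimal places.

0.491

Mode = β/(α+1) = 41.9/14.1 = 2.972.
Mean = β/(α−1) = 41.9/12.1 = 3.463.
Difference = 3.463 − 2.972 = 0.491.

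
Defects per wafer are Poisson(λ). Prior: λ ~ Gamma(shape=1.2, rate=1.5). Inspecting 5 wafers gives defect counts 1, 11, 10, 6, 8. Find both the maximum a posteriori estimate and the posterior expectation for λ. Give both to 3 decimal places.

λ_MAP = 5.569, E[λ|data] = 5.723

Σ counts = 36. Posterior: Gamma(shape = 1.2+36 = 37.2, rate = 1.5+5 = 6.5).
Mode = (α−1)/β = 36.2/6.5 = 5.569.
Mean = α/β = 37.2/6.5 = 5.723.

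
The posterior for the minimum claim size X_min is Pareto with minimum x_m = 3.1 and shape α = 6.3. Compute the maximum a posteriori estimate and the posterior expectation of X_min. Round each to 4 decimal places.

The Pareto density is strictly decreasing on [x_m, ∞), so the mode is x_m = 3.1000.
Mean = α·x_m/(α−1) = 6.3·3.1/5.3 = 3.6849.

MAP = 3.1000; posterior mean = 3.6849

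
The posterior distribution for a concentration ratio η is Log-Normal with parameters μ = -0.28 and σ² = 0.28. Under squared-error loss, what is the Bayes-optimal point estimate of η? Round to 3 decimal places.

Mode = exp(μ − σ²) = exp(-0.56) = 0.571.
Mean = exp(μ + σ²/2) = exp(-0.140) = 0.869.
Squared-error loss ⇒ the optimal estimator is the posterior mean.

0.869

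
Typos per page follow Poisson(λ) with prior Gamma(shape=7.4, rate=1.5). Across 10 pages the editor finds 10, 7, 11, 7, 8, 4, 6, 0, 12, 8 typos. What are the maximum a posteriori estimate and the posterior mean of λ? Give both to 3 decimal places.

λ_MAP = 6.904, E[λ|data] = 6.991

Σ counts = 73. Posterior: Gamma(shape = 7.4+73 = 80.4, rate = 1.5+10 = 11.5).
Mode = (α−1)/β = 79.4/11.5 = 6.904.
Mean = α/β = 80.4/11.5 = 6.991.
Right-skewed posterior ⇒ mode < mean.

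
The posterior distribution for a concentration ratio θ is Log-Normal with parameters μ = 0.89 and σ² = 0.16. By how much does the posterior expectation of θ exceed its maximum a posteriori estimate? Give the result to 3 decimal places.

0.563

Mode = exp(μ − σ²) = exp(0.73) = 2.075.
Mean = exp(μ + σ²/2) = exp(0.970) = 2.638.
Difference = 2.638 − 2.075 = 0.563.
Mean > mode: the posterior has a right tail.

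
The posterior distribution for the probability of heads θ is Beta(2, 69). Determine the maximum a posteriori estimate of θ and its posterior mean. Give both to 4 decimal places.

MAP = 0.0145; posterior mean = 0.0282

Mode = (2−1)/(2+69−2) = 1/69 = 0.0145.
Mean = 2/(2+69) = 2/71 = 0.0282.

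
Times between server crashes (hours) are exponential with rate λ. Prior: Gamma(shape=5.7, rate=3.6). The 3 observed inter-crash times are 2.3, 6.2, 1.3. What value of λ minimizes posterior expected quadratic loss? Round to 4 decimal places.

Σ times = 9.8. Posterior: Gamma(shape = 5.7+3 = 8.7, rate = 3.6+9.8 = 13.4).
Mode = (α−1)/β = 7.7/13.4 = 0.5746.
Mean = α/β = 8.7/13.4 = 0.6493.
Quadratic loss ⇒ the optimal estimator is the posterior mean.

0.6493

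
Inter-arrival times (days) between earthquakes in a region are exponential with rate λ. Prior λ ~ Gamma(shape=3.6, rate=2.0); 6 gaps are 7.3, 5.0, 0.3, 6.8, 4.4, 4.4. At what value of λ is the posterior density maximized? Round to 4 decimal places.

Σ times = 28.2. Posterior: Gamma(shape = 3.6+6 = 9.6, rate = 2.0+28.2 = 30.2).
Mode = (α−1)/β = 8.6/30.2 = 0.2848.
Mean = α/β = 9.6/30.2 = 0.3179.
This is the posterior mode — the MAP estimate.

0.2848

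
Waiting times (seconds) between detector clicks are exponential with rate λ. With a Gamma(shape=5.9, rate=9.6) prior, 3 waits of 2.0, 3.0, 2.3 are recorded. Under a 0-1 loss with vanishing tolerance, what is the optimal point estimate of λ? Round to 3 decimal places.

0.467

Σ times = 7.3. Posterior: Gamma(shape = 5.9+3 = 8.9, rate = 9.6+7.3 = 16.9).
Mode = (α−1)/β = 7.9/16.9 = 0.467.
Mean = α/β = 8.9/16.9 = 0.527.
This is the posterior mode — the MAP estimate.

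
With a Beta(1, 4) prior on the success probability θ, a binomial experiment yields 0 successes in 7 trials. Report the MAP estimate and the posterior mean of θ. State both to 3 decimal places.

MAP: 0.000. Posterior mean: 0.083.

Posterior: Beta(1+0, 4+7) = Beta(1, 11).
Since α = 1 ≤ 1 and β > 1, the Beta density is monotone decreasing on [0,1]; the mode is at 0.
Mean = 1/(1+11) = 0.083.
Mean > mode: the posterior has a right tail.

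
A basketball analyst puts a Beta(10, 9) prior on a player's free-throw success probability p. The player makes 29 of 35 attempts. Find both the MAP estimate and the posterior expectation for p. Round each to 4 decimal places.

MAP estimate = 0.7308, posterior expectation = 0.7222

Posterior: Beta(10+29, 9+6) = Beta(39, 15).
Mode = (39−1)/(39+15−2) = 38/52 = 0.7308.
Mean = 39/(39+15) = 39/54 = 0.7222.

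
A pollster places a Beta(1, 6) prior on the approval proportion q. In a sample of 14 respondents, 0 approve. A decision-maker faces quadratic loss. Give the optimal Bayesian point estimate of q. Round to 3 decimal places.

Posterior: Beta(1+0, 6+14) = Beta(1, 20).
Since α = 1 ≤ 1 and β > 1, the Beta density is monotone decreasing on [0,1]; the mode is at 0.
Mean = 1/(1+20) = 0.048.
Quadratic loss ⇒ the optimal estimator is the posterior mean.

0.048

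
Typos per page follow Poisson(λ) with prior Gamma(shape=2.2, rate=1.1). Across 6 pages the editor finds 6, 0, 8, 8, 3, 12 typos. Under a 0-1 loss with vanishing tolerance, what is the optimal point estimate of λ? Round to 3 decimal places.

Σ counts = 37. Posterior: Gamma(shape = 2.2+37 = 39.2, rate = 1.1+6 = 7.1).
Mode = (α−1)/β = 38.2/7.1 = 5.380.
Mean = α/β = 39.2/7.1 = 5.521.
This is the posterior mode — the MAP estimate.

5.380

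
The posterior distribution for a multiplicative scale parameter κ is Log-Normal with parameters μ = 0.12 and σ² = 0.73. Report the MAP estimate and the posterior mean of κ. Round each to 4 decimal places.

κ_MAP = 0.5434, E[κ|data] = 1.6242

Mode = exp(μ − σ²) = exp(-0.61) = 0.5434.
Mean = exp(μ + σ²/2) = exp(0.485) = 1.6242.
Mean > mode: the posterior has a right tail.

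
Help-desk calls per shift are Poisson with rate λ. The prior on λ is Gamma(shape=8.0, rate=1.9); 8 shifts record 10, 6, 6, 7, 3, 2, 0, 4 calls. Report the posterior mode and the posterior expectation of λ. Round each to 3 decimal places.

posterior mode = 4.545, posterior expectation = 4.646

Σ counts = 38. Posterior: Gamma(shape = 8.0+38 = 46.0, rate = 1.9+8 = 9.9).
Mode = (α−1)/β = 45.0/9.9 = 4.545.
Mean = α/β = 46.0/9.9 = 4.646.
Mean > mode: the posterior has a right tail.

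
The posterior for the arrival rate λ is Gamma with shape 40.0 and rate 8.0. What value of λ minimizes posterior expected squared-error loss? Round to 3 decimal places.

5.000

Mode = (α−1)/β = 39.0/8.0 = 4.875.
Mean = α/β = 40.0/8.0 = 5.000.
Squared-error loss ⇒ the optimal estimator is the posterior mean.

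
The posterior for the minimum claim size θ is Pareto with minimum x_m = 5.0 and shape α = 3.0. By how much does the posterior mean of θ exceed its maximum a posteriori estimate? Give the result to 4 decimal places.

2.5000

The Pareto density is strictly decreasing on [x_m, ∞), so the mode is x_m = 5.0000.
Mean = α·x_m/(α−1) = 3.0·5.0/2.0 = 7.5000.
Difference = 7.5000 − 5.0000 = 2.5000.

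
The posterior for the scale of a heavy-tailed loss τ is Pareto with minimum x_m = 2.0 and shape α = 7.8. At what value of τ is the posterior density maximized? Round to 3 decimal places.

The Pareto density is strictly decreasing on [x_m, ∞), so the mode is x_m = 2.000.
Mean = α·x_m/(α−1) = 7.8·2.0/6.8 = 2.294.
This is the posterior mode — the MAP estimate.

2.000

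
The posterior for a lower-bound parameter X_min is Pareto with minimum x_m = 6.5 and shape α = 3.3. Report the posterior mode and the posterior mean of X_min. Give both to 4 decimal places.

The Pareto density is strictly decreasing on [x_m, ∞), so the mode is x_m = 6.5000.
Mean = α·x_m/(α−1) = 3.3·6.5/2.3 = 9.3261.
Mean > mode: the posterior has a right tail.

X_min_MAP = 6.5000, E[X_min|data] = 9.3261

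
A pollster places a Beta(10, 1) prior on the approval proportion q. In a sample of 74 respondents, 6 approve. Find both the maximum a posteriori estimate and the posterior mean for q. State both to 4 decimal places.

Posterior: Beta(10+6, 1+68) = Beta(16, 69).
Mode = (16−1)/(16+69−2) = 15/83 = 0.1807.
Mean = 16/(16+69) = 16/85 = 0.1882.

q_MAP = 0.1807, E[q|data] = 0.1882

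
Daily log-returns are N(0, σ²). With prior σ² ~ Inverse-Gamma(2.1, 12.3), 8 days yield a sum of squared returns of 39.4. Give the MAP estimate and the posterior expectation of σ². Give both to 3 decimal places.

Posterior: Inverse-Gamma(shape = 2.1+8/2 = 6.1, scale = 12.3+39.4/2 = 32.0).
Mode = β/(α+1) = 32.0/7.1 = 4.507.
Mean = β/(α−1) = 32.0/5.1 = 6.275.
The mean is pulled above the mode by the posterior's right skew.

σ²_MAP = 4.507, E[σ²|data] = 6.275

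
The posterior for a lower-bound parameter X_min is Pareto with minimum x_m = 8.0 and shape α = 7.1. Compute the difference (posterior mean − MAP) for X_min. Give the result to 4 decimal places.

The Pareto density is strictly decreasing on [x_m, ∞), so the mode is x_m = 8.0000.
Mean = α·x_m/(α−1) = 7.1·8.0/6.1 = 9.3115.
Difference = 9.3115 − 8.0000 = 1.3115.

1.3115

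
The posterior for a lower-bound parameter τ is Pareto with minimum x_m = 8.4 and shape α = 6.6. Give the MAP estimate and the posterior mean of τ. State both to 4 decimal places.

MAP estimate = 8.4000, posterior mean = 9.9000

The Pareto density is strictly decreasing on [x_m, ∞), so the mode is x_m = 8.4000.
Mean = α·x_m/(α−1) = 6.6·8.4/5.6 = 9.9000.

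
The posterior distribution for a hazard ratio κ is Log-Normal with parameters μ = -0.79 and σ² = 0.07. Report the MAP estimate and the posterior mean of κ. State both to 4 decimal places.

MAP estimate = 0.4232, posterior mean = 0.4700

Mode = exp(μ − σ²) = exp(-0.86) = 0.4232.
Mean = exp(μ + σ²/2) = exp(-0.755) = 0.4700.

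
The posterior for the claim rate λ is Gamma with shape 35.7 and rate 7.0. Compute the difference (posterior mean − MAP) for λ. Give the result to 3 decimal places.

0.143

Mode = (α−1)/β = 34.7/7.0 = 4.957.
Mean = α/β = 35.7/7.0 = 5.100.
Difference = 5.100 − 4.957 = 0.143.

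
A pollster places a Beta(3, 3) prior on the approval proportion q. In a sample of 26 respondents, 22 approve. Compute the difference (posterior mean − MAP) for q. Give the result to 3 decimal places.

Posterior: Beta(3+22, 3+4) = Beta(25, 7).
Mode = (25−1)/(25+7−2) = 24/30 = 0.800.
Mean = 25/(25+7) = 25/32 = 0.781.
Difference = 0.781 − 0.800 = -0.019.

-0.019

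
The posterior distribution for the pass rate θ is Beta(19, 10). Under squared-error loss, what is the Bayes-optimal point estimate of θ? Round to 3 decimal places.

Mode = (19−1)/(19+10−2) = 18/27 = 0.667.
Mean = 19/(19+10) = 19/29 = 0.655.
Squared-error loss ⇒ the optimal estimator is the posterior mean.

0.655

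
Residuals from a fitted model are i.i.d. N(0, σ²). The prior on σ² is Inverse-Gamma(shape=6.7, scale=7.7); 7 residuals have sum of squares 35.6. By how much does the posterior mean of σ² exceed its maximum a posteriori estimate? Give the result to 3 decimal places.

0.495

Posterior: Inverse-Gamma(shape = 6.7+7/2 = 10.2, scale = 7.7+35.6/2 = 25.5).
Mode = β/(α+1) = 25.5/11.2 = 2.277.
Mean = β/(α−1) = 25.5/9.2 = 2.772.
Difference = 2.772 − 2.277 = 0.495.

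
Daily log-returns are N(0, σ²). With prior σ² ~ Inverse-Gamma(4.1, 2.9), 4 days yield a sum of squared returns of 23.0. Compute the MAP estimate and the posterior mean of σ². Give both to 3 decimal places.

Posterior: Inverse-Gamma(shape = 4.1+4/2 = 6.1, scale = 2.9+23.0/2 = 14.4).
Mode = β/(α+1) = 14.4/7.1 = 2.028.
Mean = β/(α−1) = 14.4/5.1 = 2.824.

MAP: 2.028. Posterior mean: 2.824.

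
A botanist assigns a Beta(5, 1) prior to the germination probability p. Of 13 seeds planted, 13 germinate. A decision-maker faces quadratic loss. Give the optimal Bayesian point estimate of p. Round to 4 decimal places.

Posterior: Beta(5+13, 1+0) = Beta(18, 1).
Since β = 1 ≤ 1 and α > 1, the Beta density is monotone increasing on [0,1]; the mode is at 1.
Mean = 18/(18+1) = 0.9474.
Quadratic loss ⇒ the optimal estimator is the posterior mean.

0.9474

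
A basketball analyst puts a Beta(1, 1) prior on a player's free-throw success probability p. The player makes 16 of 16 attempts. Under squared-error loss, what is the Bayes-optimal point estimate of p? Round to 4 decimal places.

0.9444

Posterior: Beta(1+16, 1+0) = Beta(17, 1).
Since β = 1 ≤ 1 and α > 1, the Beta density is monotone increasing on [0,1]; the mode is at 1.
Mean = 17/(17+1) = 0.9444.
Squared-error loss ⇒ the optimal estimator is the posterior mean.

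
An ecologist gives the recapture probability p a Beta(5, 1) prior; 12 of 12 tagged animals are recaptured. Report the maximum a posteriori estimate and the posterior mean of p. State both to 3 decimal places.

MAP = 1.000, posterior mean = 0.944

Posterior: Beta(5+12, 1+0) = Beta(17, 1).
Since β = 1 ≤ 1 and α > 1, the Beta density is monotone increasing on [0,1]; the mode is at 1.
Mean = 17/(17+1) = 0.944.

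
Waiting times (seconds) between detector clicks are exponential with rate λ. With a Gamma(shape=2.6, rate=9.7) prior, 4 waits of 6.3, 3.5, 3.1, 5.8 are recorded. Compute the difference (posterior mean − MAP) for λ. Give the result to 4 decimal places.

Σ times = 18.7. Posterior: Gamma(shape = 2.6+4 = 6.6, rate = 9.7+18.7 = 28.4).
Mode = (α−1)/β = 5.6/28.4 = 0.1972.
Mean = α/β = 6.6/28.4 = 0.2324.
Difference = 0.2324 − 0.1972 = 0.0352.

0.0352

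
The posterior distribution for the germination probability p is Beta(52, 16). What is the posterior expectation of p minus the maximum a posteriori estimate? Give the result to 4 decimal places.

Mode = (52−1)/(52+16−2) = 51/66 = 0.7727.
Mean = 52/(52+16) = 52/68 = 0.7647.
Difference = 0.7647 − 0.7727 = -0.0080.
Left-skewed posterior ⇒ mean < mode.

-0.0080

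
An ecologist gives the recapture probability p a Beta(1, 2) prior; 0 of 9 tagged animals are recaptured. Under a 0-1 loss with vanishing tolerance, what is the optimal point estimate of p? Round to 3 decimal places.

0.000

Posterior: Beta(1+0, 2+9) = Beta(1, 11).
Since α = 1 ≤ 1 and β > 1, the Beta density is monotone decreasing on [0,1]; the mode is at 0.
Mean = 1/(1+11) = 0.083.
This is the posterior mode — the MAP estimate.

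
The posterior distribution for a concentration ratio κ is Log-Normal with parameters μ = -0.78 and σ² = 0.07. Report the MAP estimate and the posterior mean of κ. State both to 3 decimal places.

MAP = 0.427, posterior mean = 0.475

Mode = exp(μ − σ²) = exp(-0.85) = 0.427.
Mean = exp(μ + σ²/2) = exp(-0.745) = 0.475.
Right-skewed posterior ⇒ mode < mean.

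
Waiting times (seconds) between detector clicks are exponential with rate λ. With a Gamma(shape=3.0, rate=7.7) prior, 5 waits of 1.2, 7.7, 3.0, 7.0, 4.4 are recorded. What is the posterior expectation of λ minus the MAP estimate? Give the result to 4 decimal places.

Σ times = 23.3. Posterior: Gamma(shape = 3.0+5 = 8.0, rate = 7.7+23.3 = 31.0).
Mode = (α−1)/β = 7.0/31.0 = 0.2258.
Mean = α/β = 8.0/31.0 = 0.2581.
Difference = 0.2581 − 0.2258 = 0.0323.

0.0323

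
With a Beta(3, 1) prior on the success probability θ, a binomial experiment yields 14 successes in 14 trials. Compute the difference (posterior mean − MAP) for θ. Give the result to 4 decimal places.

-0.0556

Posterior: Beta(3+14, 1+0) = Beta(17, 1).
Since β = 1 ≤ 1 and α > 1, the Beta density is monotone increasing on [0,1]; the mode is at 1.
Mean = 17/(17+1) = 0.9444.
Difference = 0.9444 − 1.0000 = -0.0556.
Left-skewed posterior ⇒ mean < mode.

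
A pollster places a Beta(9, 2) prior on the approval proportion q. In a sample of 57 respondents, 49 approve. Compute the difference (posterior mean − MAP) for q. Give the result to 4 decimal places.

Posterior: Beta(9+49, 2+8) = Beta(58, 10).
Mode = (58−1)/(58+10−2) = 57/66 = 0.8636.
Mean = 58/(58+10) = 58/68 = 0.8529.
Difference = 0.8529 − 0.8636 = -0.0107.
The posterior is left-skewed, so the mode exceeds the mean.

-0.0107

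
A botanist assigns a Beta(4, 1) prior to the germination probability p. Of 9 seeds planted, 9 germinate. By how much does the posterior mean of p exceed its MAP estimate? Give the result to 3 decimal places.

Posterior: Beta(4+9, 1+0) = Beta(13, 1).
Since β = 1 ≤ 1 and α > 1, the Beta density is monotone increasing on [0,1]; the mode is at 1.
Mean = 13/(13+1) = 0.929.
Difference = 0.929 − 1.000 = -0.071.
Mode > mean: the posterior has a left tail.

-0.071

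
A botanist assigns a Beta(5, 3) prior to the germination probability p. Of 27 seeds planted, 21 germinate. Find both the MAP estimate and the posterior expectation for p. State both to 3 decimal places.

MAP = 0.758, posterior mean = 0.743

Posterior: Beta(5+21, 3+6) = Beta(26, 9).
Mode = (26−1)/(26+9−2) = 25/33 = 0.758.
Mean = 26/(26+9) = 26/35 = 0.743.
Mode > mean: the posterior has a left tail.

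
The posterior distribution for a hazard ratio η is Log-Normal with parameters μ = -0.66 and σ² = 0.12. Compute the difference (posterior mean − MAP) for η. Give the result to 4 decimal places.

Mode = exp(μ − σ²) = exp(-0.78) = 0.4584.
Mean = exp(μ + σ²/2) = exp(-0.600) = 0.5488.
Difference = 0.5488 − 0.4584 = 0.0904.

0.0904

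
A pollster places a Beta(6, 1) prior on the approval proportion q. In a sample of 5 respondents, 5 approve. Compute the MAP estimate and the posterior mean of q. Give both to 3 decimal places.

MAP = 1.000, posterior mean = 0.917

Posterior: Beta(6+5, 1+0) = Beta(11, 1).
Since β = 1 ≤ 1 and α > 1, the Beta density is monotone increasing on [0,1]; the mode is at 1.
Mean = 11/(11+1) = 0.917.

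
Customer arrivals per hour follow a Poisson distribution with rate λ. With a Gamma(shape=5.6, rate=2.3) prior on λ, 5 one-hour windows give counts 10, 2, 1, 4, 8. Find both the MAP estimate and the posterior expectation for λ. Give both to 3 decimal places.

Σ counts = 25. Posterior: Gamma(shape = 5.6+25 = 30.6, rate = 2.3+5 = 7.3).
Mode = (α−1)/β = 29.6/7.3 = 4.055.
Mean = α/β = 30.6/7.3 = 4.192.

MAP estimate = 4.055, posterior expectation = 4.192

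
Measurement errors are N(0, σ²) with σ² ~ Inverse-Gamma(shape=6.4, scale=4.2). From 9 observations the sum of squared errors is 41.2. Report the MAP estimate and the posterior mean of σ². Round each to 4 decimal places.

Posterior: Inverse-Gamma(shape = 6.4+9/2 = 10.9, scale = 4.2+41.2/2 = 24.8).
Mode = β/(α+1) = 24.8/11.9 = 2.0840.
Mean = β/(α−1) = 24.8/9.9 = 2.5051.
The mean is pulled above the mode by the posterior's right skew.

MAP = 2.0840; posterior mean = 2.5051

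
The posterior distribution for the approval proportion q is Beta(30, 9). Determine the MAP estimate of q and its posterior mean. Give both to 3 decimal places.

Mode = (30−1)/(30+9−2) = 29/37 = 0.784.
Mean = 30/(30+9) = 30/39 = 0.769.

MAP = 0.784; posterior mean = 0.769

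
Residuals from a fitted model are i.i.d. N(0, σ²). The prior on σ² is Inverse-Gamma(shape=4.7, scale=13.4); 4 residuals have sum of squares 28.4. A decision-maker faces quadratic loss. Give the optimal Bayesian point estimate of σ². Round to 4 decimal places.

4.8421

Posterior: Inverse-Gamma(shape = 4.7+4/2 = 6.7, scale = 13.4+28.4/2 = 27.6).
Mode = β/(α+1) = 27.6/7.7 = 3.5844.
Mean = β/(α−1) = 27.6/5.7 = 4.8421.
Quadratic loss ⇒ the optimal estimator is the posterior mean.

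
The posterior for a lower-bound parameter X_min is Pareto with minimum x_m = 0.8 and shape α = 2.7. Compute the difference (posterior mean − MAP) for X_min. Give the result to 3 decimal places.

The Pareto density is strictly decreasing on [x_m, ∞), so the mode is x_m = 0.800.
Mean = α·x_m/(α−1) = 2.7·0.8/1.7 = 1.271.
Difference = 1.271 − 0.800 = 0.471.

0.471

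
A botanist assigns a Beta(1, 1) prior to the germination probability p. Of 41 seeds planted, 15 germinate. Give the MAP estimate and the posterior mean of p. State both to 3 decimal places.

Posterior: Beta(1+15, 1+26) = Beta(16, 27).
Mode = (16−1)/(16+27−2) = 15/41 = 0.366.
With a flat prior the MAP equals the MLE, 15/41.
Mean = 16/(16+27) = 16/43 = 0.372.

MAP = 0.366, posterior mean = 0.372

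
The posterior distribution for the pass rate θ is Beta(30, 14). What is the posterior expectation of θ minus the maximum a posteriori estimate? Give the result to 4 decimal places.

-0.0087

Mode = (30−1)/(30+14−2) = 29/42 = 0.6905.
Mean = 30/(30+14) = 30/44 = 0.6818.
Difference = 0.6818 − 0.6905 = -0.0087.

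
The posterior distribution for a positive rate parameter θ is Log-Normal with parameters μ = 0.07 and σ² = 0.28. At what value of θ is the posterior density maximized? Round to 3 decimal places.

Mode = exp(μ − σ²) = exp(-0.21) = 0.811.
Mean = exp(μ + σ²/2) = exp(0.210) = 1.234.
This is the posterior mode — the MAP estimate.

0.811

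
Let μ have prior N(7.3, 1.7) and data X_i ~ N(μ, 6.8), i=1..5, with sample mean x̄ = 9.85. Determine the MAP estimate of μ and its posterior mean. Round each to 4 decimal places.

μ_MAP = 8.7167, E[μ|data] = 8.7167

Posterior for μ is Normal. Precision-weighted mean: (1/1.7·7.3 + 5/6.8·9.85) / (1/1.7 + 5/6.8) = 8.7167.
A Normal posterior is symmetric, so mode = mean.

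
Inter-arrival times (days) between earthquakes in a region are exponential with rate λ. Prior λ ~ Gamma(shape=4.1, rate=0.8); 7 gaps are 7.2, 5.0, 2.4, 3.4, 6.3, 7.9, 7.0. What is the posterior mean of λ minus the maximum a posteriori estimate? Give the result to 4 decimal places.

0.0250

Σ times = 39.2. Posterior: Gamma(shape = 4.1+7 = 11.1, rate = 0.8+39.2 = 40.0).
Mode = (α−1)/β = 10.1/40.0 = 0.2525.
Mean = α/β = 11.1/40.0 = 0.2775.
Difference = 0.2775 − 0.2525 = 0.0250.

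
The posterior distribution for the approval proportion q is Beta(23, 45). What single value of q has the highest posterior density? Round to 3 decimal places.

Mode = (23−1)/(23+45−2) = 22/66 = 0.333.
Mean = 23/(23+45) = 23/68 = 0.338.
This is the posterior mode — the MAP estimate.

0.333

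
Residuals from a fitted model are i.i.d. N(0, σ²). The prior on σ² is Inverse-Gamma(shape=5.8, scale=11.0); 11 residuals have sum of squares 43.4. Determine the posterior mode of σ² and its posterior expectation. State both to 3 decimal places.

Posterior: Inverse-Gamma(shape = 5.8+11/2 = 11.3, scale = 11.0+43.4/2 = 32.7).
Mode = β/(α+1) = 32.7/12.3 = 2.659.
Mean = β/(α−1) = 32.7/10.3 = 3.175.
The posterior is right-skewed, so the mean exceeds the mode.

MAP = 2.659; posterior mean = 3.175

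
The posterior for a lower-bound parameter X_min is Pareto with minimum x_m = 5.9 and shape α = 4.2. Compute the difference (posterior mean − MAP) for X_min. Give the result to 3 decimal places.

1.844

The Pareto density is strictly decreasing on [x_m, ∞), so the mode is x_m = 5.900.
Mean = α·x_m/(α−1) = 4.2·5.9/3.2 = 7.744.
Difference = 7.744 − 5.900 = 1.844.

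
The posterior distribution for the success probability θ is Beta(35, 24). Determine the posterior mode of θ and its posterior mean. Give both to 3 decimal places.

Mode = (35−1)/(35+24−2) = 34/57 = 0.596.
Mean = 35/(35+24) = 35/59 = 0.593.

MAP: 0.596. Posterior mean: 0.593.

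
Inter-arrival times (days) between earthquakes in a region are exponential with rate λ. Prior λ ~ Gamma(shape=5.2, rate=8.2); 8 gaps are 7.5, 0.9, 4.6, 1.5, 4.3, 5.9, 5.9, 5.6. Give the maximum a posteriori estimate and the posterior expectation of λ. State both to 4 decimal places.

Σ times = 36.2. Posterior: Gamma(shape = 5.2+8 = 13.2, rate = 8.2+36.2 = 44.4).
Mode = (α−1)/β = 12.2/44.4 = 0.2748.
Mean = α/β = 13.2/44.4 = 0.2973.

λ_MAP = 0.2748, E[λ|data] = 0.2973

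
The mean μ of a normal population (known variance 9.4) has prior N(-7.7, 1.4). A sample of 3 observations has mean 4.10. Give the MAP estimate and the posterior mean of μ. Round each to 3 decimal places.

Posterior for μ is Normal. Precision-weighted mean: (1/1.4·-7.7 + 3/9.4·4.10) / (1/1.4 + 3/9.4) = -4.056.
A Normal posterior is symmetric, so mode = mean.

MAP: -4.056. Posterior mean: -4.056.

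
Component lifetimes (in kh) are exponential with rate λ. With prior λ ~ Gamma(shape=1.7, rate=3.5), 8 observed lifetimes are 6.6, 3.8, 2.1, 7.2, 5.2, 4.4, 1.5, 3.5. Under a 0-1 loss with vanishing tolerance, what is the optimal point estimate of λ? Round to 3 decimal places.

Σ times = 34.3. Posterior: Gamma(shape = 1.7+8 = 9.7, rate = 3.5+34.3 = 37.8).
Mode = (α−1)/β = 8.7/37.8 = 0.230.
Mean = α/β = 9.7/37.8 = 0.257.
This is the posterior mode — the MAP estimate.

0.230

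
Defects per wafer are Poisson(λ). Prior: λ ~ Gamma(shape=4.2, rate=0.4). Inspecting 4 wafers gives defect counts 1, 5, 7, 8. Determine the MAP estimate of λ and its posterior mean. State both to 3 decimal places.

Σ counts = 21. Posterior: Gamma(shape = 4.2+21 = 25.2, rate = 0.4+4 = 4.4).
Mode = (α−1)/β = 24.2/4.4 = 5.500.
Mean = α/β = 25.2/4.4 = 5.727.
Right-skewed posterior ⇒ mode < mean.

MAP = 5.500; posterior mean = 5.727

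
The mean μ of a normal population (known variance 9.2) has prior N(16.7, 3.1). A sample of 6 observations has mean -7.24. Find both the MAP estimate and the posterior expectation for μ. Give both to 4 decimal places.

MAP: 0.6826. Posterior mean: 0.6826.

Posterior for μ is Normal. Precision-weighted mean: (1/3.1·16.7 + 6/9.2·-7.24) / (1/3.1 + 6/9.2) = 0.6826.
A Normal posterior is symmetric, so mode = mean.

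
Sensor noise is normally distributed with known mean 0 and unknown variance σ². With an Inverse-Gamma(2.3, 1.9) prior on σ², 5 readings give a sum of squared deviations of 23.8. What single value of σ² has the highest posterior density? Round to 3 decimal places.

Posterior: Inverse-Gamma(shape = 2.3+5/2 = 4.8, scale = 1.9+23.8/2 = 13.8).
Mode = β/(α+1) = 13.8/5.8 = 2.379.
Mean = β/(α−1) = 13.8/3.8 = 3.632.
This is the posterior mode — the MAP estimate.

2.379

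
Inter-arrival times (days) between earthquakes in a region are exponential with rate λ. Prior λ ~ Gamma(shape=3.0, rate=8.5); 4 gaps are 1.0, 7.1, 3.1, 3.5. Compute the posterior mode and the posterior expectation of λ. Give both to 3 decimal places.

MAP = 0.259, posterior mean = 0.302

Σ times = 14.7. Posterior: Gamma(shape = 3.0+4 = 7.0, rate = 8.5+14.7 = 23.2).
Mode = (α−1)/β = 6.0/23.2 = 0.259.
Mean = α/β = 7.0/23.2 = 0.302.
Right-skewed posterior ⇒ mode < mean.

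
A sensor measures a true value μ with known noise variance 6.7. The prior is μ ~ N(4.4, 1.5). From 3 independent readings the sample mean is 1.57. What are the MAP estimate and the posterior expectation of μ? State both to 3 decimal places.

MAP: 3.263. Posterior mean: 3.263.

Posterior for μ is Normal. Precision-weighted mean: (1/1.5·4.4 + 3/6.7·1.57) / (1/1.5 + 3/6.7) = 3.263.
A Normal posterior is symmetric, so mode = mean.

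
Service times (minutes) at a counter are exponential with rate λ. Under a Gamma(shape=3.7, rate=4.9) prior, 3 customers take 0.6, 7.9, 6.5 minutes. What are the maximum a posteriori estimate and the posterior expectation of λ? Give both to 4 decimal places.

Σ times = 15.0. Posterior: Gamma(shape = 3.7+3 = 6.7, rate = 4.9+15.0 = 19.9).
Mode = (α−1)/β = 5.7/19.9 = 0.2864.
Mean = α/β = 6.7/19.9 = 0.3367.

MAP = 0.2864; posterior mean = 0.3367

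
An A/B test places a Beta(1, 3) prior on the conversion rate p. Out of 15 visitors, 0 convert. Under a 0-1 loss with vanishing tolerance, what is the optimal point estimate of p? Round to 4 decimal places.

Posterior: Beta(1+0, 3+15) = Beta(1, 18).
Since α = 1 ≤ 1 and β > 1, the Beta density is monotone decreasing on [0,1]; the mode is at 0.
Mean = 1/(1+18) = 0.0526.
This is the posterior mode — the MAP estimate.

0.0000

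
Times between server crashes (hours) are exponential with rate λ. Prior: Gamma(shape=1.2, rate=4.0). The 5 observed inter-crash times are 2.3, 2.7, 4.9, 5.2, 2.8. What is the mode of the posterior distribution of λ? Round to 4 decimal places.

0.2374

Σ times = 17.9. Posterior: Gamma(shape = 1.2+5 = 6.2, rate = 4.0+17.9 = 21.9).
Mode = (α−1)/β = 5.2/21.9 = 0.2374.
Mean = α/β = 6.2/21.9 = 0.2831.
This is the posterior mode — the MAP estimate.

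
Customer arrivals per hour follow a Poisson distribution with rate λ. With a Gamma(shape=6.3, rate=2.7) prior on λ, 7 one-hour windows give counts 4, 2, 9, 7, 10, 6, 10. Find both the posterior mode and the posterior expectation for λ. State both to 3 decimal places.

MAP: 5.495. Posterior mean: 5.598.

Σ counts = 48. Posterior: Gamma(shape = 6.3+48 = 54.3, rate = 2.7+7 = 9.7).
Mode = (α−1)/β = 53.3/9.7 = 5.495.
Mean = α/β = 54.3/9.7 = 5.598.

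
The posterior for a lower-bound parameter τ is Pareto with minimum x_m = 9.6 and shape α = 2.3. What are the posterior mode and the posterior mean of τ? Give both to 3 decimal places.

posterior mode = 9.600, posterior mean = 16.985

The Pareto density is strictly decreasing on [x_m, ∞), so the mode is x_m = 9.600.
Mean = α·x_m/(α−1) = 2.3·9.6/1.3 = 16.985.
The posterior is right-skewed, so the mean exceeds the mode.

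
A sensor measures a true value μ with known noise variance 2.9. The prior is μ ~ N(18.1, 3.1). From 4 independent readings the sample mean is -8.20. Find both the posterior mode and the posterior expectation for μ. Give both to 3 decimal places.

μ_MAP = -3.215, E[μ|data] = -3.215

Posterior for μ is Normal. Precision-weighted mean: (1/3.1·18.1 + 4/2.9·-8.20) / (1/3.1 + 4/2.9) = -3.215.
A Normal posterior is symmetric, so mode = mean.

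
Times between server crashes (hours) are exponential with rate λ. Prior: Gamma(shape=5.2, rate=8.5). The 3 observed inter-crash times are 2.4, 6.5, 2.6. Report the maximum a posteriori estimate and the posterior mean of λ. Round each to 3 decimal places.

Σ times = 11.5. Posterior: Gamma(shape = 5.2+3 = 8.2, rate = 8.5+11.5 = 20.0).
Mode = (α−1)/β = 7.2/20.0 = 0.360.
Mean = α/β = 8.2/20.0 = 0.410.
Right-skewed posterior ⇒ mode < mean.

maximum a posteriori estimate = 0.360, posterior mean = 0.410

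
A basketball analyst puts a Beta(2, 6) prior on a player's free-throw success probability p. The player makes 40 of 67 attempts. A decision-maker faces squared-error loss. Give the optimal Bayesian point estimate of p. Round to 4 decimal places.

0.5600

Posterior: Beta(2+40, 6+27) = Beta(42, 33).
Mode = (42−1)/(42+33−2) = 41/73 = 0.5616.
Mean = 42/(42+33) = 42/75 = 0.5600.
Squared-error loss ⇒ the optimal estimator is the posterior mean.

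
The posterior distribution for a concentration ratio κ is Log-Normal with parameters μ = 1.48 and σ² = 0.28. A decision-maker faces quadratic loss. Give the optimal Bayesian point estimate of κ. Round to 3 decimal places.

Mode = exp(μ − σ²) = exp(1.20) = 3.320.
Mean = exp(μ + σ²/2) = exp(1.620) = 5.053.
Quadratic loss ⇒ the optimal estimator is the posterior mean.

5.053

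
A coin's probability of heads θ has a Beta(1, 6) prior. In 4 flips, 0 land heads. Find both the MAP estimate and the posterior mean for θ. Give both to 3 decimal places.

Posterior: Beta(1+0, 6+4) = Beta(1, 10).
Since α = 1 ≤ 1 and β > 1, the Beta density is monotone decreasing on [0,1]; the mode is at 0.
Mean = 1/(1+10) = 0.091.

MAP estimate = 0.000, posterior mean = 0.091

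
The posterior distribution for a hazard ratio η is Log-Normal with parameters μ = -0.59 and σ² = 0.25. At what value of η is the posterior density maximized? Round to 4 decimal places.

Mode = exp(μ − σ²) = exp(-0.84) = 0.4317.
Mean = exp(μ + σ²/2) = exp(-0.465) = 0.6281.
This is the posterior mode — the MAP estimate.

0.4317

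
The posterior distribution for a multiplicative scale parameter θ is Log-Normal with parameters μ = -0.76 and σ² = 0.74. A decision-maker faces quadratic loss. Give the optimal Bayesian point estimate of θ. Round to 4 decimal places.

Mode = exp(μ − σ²) = exp(-1.50) = 0.2231.
Mean = exp(μ + σ²/2) = exp(-0.390) = 0.6771.
Quadratic loss ⇒ the optimal estimator is the posterior mean.

0.6771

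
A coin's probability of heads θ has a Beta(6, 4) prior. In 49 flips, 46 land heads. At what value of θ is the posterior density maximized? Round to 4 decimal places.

0.8947

Posterior: Beta(6+46, 4+3) = Beta(52, 7).
Mode = (52−1)/(52+7−2) = 51/57 = 0.8947.
Mean = 52/(52+7) = 52/59 = 0.8814.
This is the posterior mode — the MAP estimate.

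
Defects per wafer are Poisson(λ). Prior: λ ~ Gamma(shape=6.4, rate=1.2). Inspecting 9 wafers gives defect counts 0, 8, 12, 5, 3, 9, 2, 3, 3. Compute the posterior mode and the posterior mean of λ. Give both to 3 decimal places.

posterior mode = 4.941, posterior mean = 5.039

Σ counts = 45. Posterior: Gamma(shape = 6.4+45 = 51.4, rate = 1.2+9 = 10.2).
Mode = (α−1)/β = 50.4/10.2 = 4.941.
Mean = α/β = 51.4/10.2 = 5.039.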